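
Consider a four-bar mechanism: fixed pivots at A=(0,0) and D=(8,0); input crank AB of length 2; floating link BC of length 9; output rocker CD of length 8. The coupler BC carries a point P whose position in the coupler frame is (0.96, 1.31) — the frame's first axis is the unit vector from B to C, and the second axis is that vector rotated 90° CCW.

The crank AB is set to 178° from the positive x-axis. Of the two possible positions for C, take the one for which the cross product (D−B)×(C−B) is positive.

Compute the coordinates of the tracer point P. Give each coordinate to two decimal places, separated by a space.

A=(0,0), D=(8.00,0)
B = A + 2.00·(cos178°, sin178°) = (-1.9988, 0.0698)
|BD| = 9.9990
circle(B,9.00) ∩ circle(D,8.00): a=5.8496, h=6.8398
  candidates: C₊=(3.8984,6.8686) cross=68.391; C₋=(3.8029,-6.8106) cross=-68.391
  mode + wants cross > 0 → take C=(3.8984,6.8686) (cross=68.391)
ex = (C−B)/|BC| = (0.6552,0.7554); ey = (-0.7554,0.6552)
P = B + 0.96·ex + 1.31·ey = (-2.3593,1.6534)

-2.36 1.65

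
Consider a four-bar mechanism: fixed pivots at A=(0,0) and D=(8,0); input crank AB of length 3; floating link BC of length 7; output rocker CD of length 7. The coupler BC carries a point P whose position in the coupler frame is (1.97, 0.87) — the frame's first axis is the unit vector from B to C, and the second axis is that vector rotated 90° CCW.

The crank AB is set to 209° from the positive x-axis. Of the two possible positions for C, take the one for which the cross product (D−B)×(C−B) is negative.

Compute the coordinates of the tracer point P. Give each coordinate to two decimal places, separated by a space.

A=(0,0), D=(8.00,0)
B = A + 3.00·(cos209°, sin209°) = (-2.6239, -1.4544)
|BD| = 10.7230
circle(B,7.00) ∩ circle(D,7.00): a=5.3615, h=4.5005
  candidates: C₊=(2.0776,3.7317) cross=48.259; C₋=(3.2985,-5.1861) cross=-48.259
  mode - wants cross < 0 → take C=(3.2985,-5.1861) (cross=-48.259)
ex = (C−B)/|BC| = (0.8461,-0.5331); ey = (0.5331,0.8461)
P = B + 1.97·ex + 0.87·ey = (-0.4933,-1.7686)

-0.49 -1.77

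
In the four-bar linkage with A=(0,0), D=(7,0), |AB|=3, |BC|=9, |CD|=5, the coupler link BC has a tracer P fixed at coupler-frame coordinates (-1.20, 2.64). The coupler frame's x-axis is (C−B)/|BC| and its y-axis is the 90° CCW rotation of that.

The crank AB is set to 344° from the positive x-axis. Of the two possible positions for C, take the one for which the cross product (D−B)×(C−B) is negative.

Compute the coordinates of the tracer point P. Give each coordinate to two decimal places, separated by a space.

1.76 1.85

A=(0,0), D=(7.00,0)
B = A + 3.00·(cos344°, sin344°) = (2.8838, -0.8269)
|BD| = 4.1985
circle(B,9.00) ∩ circle(D,5.00): a=8.7683, h=2.0288
  candidates: C₊=(11.0808,2.8891) cross=8.518; C₋=(11.8800,-1.0890) cross=-8.518
  mode - wants cross < 0 → take C=(11.8800,-1.0890) (cross=-8.518)
ex = (C−B)/|BC| = (0.9996,-0.0291); ey = (0.0291,0.9996)
P = B + -1.20·ex + 2.64·ey = (1.7612,1.8469)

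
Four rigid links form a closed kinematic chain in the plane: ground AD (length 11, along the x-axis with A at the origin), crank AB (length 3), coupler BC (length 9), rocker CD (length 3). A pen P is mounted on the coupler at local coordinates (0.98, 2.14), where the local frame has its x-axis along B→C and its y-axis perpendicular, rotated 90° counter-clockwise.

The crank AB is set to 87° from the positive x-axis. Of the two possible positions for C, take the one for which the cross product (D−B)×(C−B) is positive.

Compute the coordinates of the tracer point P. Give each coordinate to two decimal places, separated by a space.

1.29 5.06

A=(0,0), D=(11.00,0)
B = A + 3.00·(cos87°, sin87°) = (0.1570, 2.9959)
|BD| = 11.2493
circle(B,9.00) ∩ circle(D,3.00): a=8.8248, h=1.7670
  candidates: C₊=(9.1337,2.3488) cross=19.877; C₋=(8.1926,-1.0575) cross=-19.877
  mode + wants cross > 0 → take C=(9.1337,2.3488) (cross=19.877)
ex = (C−B)/|BC| = (0.9974,-0.0719); ey = (0.0719,0.9974)
P = B + 0.98·ex + 2.14·ey = (1.2883,5.0599)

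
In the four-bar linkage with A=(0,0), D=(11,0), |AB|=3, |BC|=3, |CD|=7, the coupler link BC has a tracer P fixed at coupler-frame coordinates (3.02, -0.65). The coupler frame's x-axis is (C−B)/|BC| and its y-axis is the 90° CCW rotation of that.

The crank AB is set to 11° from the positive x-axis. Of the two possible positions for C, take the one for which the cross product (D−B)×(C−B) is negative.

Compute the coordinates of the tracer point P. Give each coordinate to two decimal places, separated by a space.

A=(0,0), D=(11.00,0)
B = A + 3.00·(cos11°, sin11°) = (2.9449, 0.5724)
|BD| = 8.0754
circle(B,3.00) ∩ circle(D,7.00): a=1.5611, h=2.5618
  candidates: C₊=(4.6836,3.0172) cross=20.688; C₋=(4.3204,-2.0936) cross=-20.688
  mode - wants cross < 0 → take C=(4.3204,-2.0936) (cross=-20.688)
ex = (C−B)/|BC| = (0.4585,-0.8887); ey = (0.8887,0.4585)
P = B + 3.02·ex + -0.65·ey = (3.7520,-2.4094)

3.75 -2.41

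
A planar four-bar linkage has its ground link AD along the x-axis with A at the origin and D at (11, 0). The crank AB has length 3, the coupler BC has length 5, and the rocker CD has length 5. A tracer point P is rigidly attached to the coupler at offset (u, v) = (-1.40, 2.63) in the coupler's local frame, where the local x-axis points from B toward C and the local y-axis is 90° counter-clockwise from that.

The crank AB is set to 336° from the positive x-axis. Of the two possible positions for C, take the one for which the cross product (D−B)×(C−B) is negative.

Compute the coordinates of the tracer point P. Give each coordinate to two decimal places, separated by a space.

2.58 1.76

A=(0,0), D=(11.00,0)
B = A + 3.00·(cos336°, sin336°) = (2.7406, -1.2202)
|BD| = 8.3490
circle(B,5.00) ∩ circle(D,5.00): a=4.1745, h=2.7520
  candidates: C₊=(6.4681,2.1123) cross=22.976; C₋=(7.2725,-3.3326) cross=-22.976
  mode - wants cross < 0 → take C=(7.2725,-3.3326) (cross=-22.976)
ex = (C−B)/|BC| = (0.9064,-0.4225); ey = (0.4225,0.9064)
P = B + -1.40·ex + 2.63·ey = (2.5828,1.7550)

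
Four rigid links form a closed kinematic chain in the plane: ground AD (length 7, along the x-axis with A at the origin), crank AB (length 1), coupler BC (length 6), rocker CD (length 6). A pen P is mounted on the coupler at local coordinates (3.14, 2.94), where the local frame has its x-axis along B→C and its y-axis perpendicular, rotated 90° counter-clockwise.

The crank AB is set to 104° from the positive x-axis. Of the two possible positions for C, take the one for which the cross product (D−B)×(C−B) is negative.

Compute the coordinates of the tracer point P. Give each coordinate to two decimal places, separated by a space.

3.87 -0.29

A=(0,0), D=(7.00,0)
B = A + 1.00·(cos104°, sin104°) = (-0.2419, 0.9703)
|BD| = 7.3066
circle(B,6.00) ∩ circle(D,6.00): a=3.6533, h=4.7595
  candidates: C₊=(4.0111,5.2025) cross=34.776; C₋=(2.7470,-4.2322) cross=-34.776
  mode - wants cross < 0 → take C=(2.7470,-4.2322) (cross=-34.776)
ex = (C−B)/|BC| = (0.4982,-0.8671); ey = (0.8671,0.4982)
P = B + 3.14·ex + 2.94·ey = (3.8715,-0.2878)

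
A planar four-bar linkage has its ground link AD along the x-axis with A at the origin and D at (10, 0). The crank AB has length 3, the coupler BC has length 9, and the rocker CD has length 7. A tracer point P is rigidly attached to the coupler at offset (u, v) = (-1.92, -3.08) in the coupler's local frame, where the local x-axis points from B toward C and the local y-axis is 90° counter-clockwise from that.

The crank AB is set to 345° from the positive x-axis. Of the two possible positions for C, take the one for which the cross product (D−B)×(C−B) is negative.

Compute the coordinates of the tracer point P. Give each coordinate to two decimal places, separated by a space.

A=(0,0), D=(10.00,0)
B = A + 3.00·(cos345°, sin345°) = (2.8978, -0.7765)
|BD| = 7.1445
circle(B,9.00) ∩ circle(D,7.00): a=5.8117, h=6.8719
  candidates: C₊=(7.9283,6.6864) cross=49.097; C₋=(9.4219,-6.9761) cross=-49.097
  mode - wants cross < 0 → take C=(9.4219,-6.9761) (cross=-49.097)
ex = (C−B)/|BC| = (0.7249,-0.6888); ey = (0.6888,0.7249)
P = B + -1.92·ex + -3.08·ey = (-0.6157,-1.6866)

-0.62 -1.69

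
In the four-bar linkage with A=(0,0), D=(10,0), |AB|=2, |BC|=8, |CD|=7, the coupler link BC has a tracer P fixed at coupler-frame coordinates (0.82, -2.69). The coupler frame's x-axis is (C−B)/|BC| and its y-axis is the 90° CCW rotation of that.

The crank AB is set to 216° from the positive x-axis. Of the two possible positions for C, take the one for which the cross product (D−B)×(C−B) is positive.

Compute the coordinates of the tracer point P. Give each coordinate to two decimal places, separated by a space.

A=(0,0), D=(10.00,0)
B = A + 2.00·(cos216°, sin216°) = (-1.6180, -1.1756)
|BD| = 11.6774
circle(B,8.00) ∩ circle(D,7.00): a=6.4809, h=4.6901
  candidates: C₊=(4.3578,4.1432) cross=54.768; C₋=(5.3021,-5.1894) cross=-54.768
  mode + wants cross > 0 → take C=(4.3578,4.1432) (cross=54.768)
ex = (C−B)/|BC| = (0.7470,0.6648); ey = (-0.6648,0.7470)
P = B + 0.82·ex + -2.69·ey = (0.7829,-2.6398)

0.78 -2.64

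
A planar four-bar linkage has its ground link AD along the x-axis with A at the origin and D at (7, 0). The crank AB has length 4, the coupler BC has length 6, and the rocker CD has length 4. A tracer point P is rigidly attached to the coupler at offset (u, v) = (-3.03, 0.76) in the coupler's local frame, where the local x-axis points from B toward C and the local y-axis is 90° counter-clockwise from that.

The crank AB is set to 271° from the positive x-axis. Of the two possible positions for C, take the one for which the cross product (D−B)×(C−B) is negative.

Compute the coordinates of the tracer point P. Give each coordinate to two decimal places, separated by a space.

-2.97 -3.29

A=(0,0), D=(7.00,0)
B = A + 4.00·(cos271°, sin271°) = (0.0698, -3.9994)
|BD| = 8.0014
circle(B,6.00) ∩ circle(D,4.00): a=5.2505, h=2.9039
  candidates: C₊=(3.1659,1.1401) cross=23.235; C₋=(6.0688,-3.8901) cross=-23.235
  mode - wants cross < 0 → take C=(6.0688,-3.8901) (cross=-23.235)
ex = (C−B)/|BC| = (0.9998,0.0182); ey = (-0.0182,0.9998)
P = B + -3.03·ex + 0.76·ey = (-2.9735,-3.2947)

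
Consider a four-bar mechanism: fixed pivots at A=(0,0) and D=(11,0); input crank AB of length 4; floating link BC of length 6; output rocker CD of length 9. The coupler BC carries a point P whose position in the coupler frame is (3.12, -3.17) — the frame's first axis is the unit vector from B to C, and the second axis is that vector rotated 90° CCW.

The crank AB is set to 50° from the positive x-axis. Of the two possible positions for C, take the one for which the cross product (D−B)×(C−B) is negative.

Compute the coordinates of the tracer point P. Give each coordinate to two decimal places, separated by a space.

A=(0,0), D=(11.00,0)
B = A + 4.00·(cos50°, sin50°) = (2.5712, 3.0642)
|BD| = 8.9685
circle(B,6.00) ∩ circle(D,9.00): a=1.9755, h=5.6655
  candidates: C₊=(6.3634,7.7138) cross=50.811; C₋=(2.4921,-2.9353) cross=-50.811
  mode - wants cross < 0 → take C=(2.4921,-2.9353) (cross=-50.811)
ex = (C−B)/|BC| = (-0.0132,-0.9999); ey = (0.9999,-0.0132)
P = B + 3.12·ex + -3.17·ey = (-0.6397,-0.0138)

-0.64 -0.01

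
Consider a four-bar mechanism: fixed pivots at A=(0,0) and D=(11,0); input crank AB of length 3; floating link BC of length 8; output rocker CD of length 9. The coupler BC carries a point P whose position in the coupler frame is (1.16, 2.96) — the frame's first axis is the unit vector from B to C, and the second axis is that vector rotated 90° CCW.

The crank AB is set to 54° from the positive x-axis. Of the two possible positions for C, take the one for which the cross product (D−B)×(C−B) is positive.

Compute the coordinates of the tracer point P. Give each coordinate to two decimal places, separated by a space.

A=(0,0), D=(11.00,0)
B = A + 3.00·(cos54°, sin54°) = (1.7634, 2.4271)
|BD| = 9.5502
circle(B,8.00) ∩ circle(D,9.00): a=3.8851, h=6.9933
  candidates: C₊=(7.2981,8.2034) cross=66.787; C₋=(3.7436,-5.3240) cross=-66.787
  mode + wants cross > 0 → take C=(7.2981,8.2034) (cross=66.787)
ex = (C−B)/|BC| = (0.6918,0.7220); ey = (-0.7220,0.6918)
P = B + 1.16·ex + 2.96·ey = (0.4286,5.3125)

0.43 5.31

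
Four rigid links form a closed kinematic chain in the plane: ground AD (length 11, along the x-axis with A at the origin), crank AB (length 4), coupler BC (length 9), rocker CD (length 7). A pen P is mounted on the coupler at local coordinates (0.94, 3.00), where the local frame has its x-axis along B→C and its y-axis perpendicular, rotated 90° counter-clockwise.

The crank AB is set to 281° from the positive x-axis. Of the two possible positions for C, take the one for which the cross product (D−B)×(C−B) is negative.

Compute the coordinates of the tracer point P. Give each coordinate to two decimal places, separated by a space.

2.61 -1.38

A=(0,0), D=(11.00,0)
B = A + 4.00·(cos281°, sin281°) = (0.7632, -3.9265)
|BD| = 10.9640
circle(B,9.00) ∩ circle(D,7.00): a=6.9413, h=5.7287
  candidates: C₊=(5.1925,3.9081) cross=62.809; C₋=(9.2958,-6.7894) cross=-62.809
  mode - wants cross < 0 → take C=(9.2958,-6.7894) (cross=-62.809)
ex = (C−B)/|BC| = (0.9481,-0.3181); ey = (0.3181,0.9481)
P = B + 0.94·ex + 3.00·ey = (2.6087,-1.3813)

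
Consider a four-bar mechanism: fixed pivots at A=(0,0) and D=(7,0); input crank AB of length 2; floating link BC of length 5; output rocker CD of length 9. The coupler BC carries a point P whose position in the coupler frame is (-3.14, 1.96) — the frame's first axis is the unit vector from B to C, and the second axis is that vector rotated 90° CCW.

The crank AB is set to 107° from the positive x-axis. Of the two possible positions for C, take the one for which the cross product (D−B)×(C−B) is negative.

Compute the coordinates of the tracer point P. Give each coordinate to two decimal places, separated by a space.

1.91 4.65

A=(0,0), D=(7.00,0)
B = A + 2.00·(cos107°, sin107°) = (-0.5847, 1.9126)
|BD| = 7.8222
circle(B,5.00) ∩ circle(D,9.00): a=0.3315, h=4.9890
  candidates: C₊=(0.9566,6.6691) cross=39.025; C₋=(-1.4832,-3.0060) cross=-39.025
  mode - wants cross < 0 → take C=(-1.4832,-3.0060) (cross=-39.025)
ex = (C−B)/|BC| = (-0.1797,-0.9837); ey = (0.9837,-0.1797)
P = B + -3.14·ex + 1.96·ey = (1.9076,4.6493)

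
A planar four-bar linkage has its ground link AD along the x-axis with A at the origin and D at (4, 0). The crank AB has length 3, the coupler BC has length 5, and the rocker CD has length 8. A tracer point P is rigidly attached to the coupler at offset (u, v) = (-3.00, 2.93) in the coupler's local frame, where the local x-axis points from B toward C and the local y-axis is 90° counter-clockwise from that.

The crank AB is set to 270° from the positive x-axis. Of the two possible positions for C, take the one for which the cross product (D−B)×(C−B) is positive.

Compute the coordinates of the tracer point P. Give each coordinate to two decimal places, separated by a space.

0.64 -7.14

A=(0,0), D=(4.00,0)
B = A + 3.00·(cos270°, sin270°) = (-0.0000, -3.0000)
|BD| = 5.0000
circle(B,5.00) ∩ circle(D,8.00): a=-1.4000, h=4.8000
  candidates: C₊=(-4.0000,0.0000) cross=24.000; C₋=(1.7600,-7.6800) cross=-24.000
  mode + wants cross > 0 → take C=(-4.0000,0.0000) (cross=24.000)
ex = (C−B)/|BC| = (-0.8000,0.6000); ey = (-0.6000,-0.8000)
P = B + -3.00·ex + 2.93·ey = (0.6420,-7.1440)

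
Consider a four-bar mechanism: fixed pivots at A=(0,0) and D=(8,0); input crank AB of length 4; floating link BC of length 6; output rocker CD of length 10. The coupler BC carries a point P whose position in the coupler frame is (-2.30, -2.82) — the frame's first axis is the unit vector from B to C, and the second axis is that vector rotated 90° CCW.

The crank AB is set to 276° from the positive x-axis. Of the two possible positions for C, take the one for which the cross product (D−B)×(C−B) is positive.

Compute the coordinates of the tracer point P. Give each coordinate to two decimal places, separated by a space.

A=(0,0), D=(8.00,0)
B = A + 4.00·(cos276°, sin276°) = (0.4181, -3.9781)
|BD| = 8.5621
circle(B,6.00) ∩ circle(D,10.00): a=0.5437, h=5.9753
  candidates: C₊=(-1.8767,1.5657) cross=51.161; C₋=(3.6758,-9.0167) cross=-51.161
  mode + wants cross > 0 → take C=(-1.8767,1.5657) (cross=51.161)
ex = (C−B)/|BC| = (-0.3825,0.9240); ey = (-0.9240,-0.3825)
P = B + -2.30·ex + -2.82·ey = (3.9034,-5.0247)

3.90 -5.02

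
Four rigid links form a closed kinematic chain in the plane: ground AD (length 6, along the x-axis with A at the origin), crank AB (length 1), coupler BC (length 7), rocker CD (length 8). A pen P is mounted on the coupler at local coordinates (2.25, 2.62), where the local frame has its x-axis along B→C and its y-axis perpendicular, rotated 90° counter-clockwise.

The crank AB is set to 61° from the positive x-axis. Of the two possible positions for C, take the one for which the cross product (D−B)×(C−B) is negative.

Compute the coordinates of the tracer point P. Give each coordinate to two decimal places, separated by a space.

A=(0,0), D=(6.00,0)
B = A + 1.00·(cos61°, sin61°) = (0.4848, 0.8746)
|BD| = 5.5841
circle(B,7.00) ∩ circle(D,8.00): a=1.4490, h=6.8484
  candidates: C₊=(2.9885,7.4115) cross=38.242; C₋=(0.8432,-6.1162) cross=-38.242
  mode - wants cross < 0 → take C=(0.8432,-6.1162) (cross=-38.242)
ex = (C−B)/|BC| = (0.0512,-0.9987); ey = (0.9987,0.0512)
P = B + 2.25·ex + 2.62·ey = (3.2166,-1.2383)

3.22 -1.24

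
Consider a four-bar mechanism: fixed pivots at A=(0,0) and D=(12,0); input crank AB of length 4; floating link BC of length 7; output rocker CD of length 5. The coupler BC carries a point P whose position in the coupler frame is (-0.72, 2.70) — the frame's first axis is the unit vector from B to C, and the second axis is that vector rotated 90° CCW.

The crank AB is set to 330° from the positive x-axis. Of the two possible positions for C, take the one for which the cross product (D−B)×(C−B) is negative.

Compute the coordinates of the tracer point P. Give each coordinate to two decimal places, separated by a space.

A=(0,0), D=(12.00,0)
B = A + 4.00·(cos330°, sin330°) = (3.4641, -2.0000)
|BD| = 8.7671
circle(B,7.00) ∩ circle(D,5.00): a=5.7523, h=3.9889
  candidates: C₊=(8.1547,3.1959) cross=34.971; C₋=(9.9747,-4.5714) cross=-34.971
  mode - wants cross < 0 → take C=(9.9747,-4.5714) (cross=-34.971)
ex = (C−B)/|BC| = (0.9301,-0.3673); ey = (0.3673,0.9301)
P = B + -0.72·ex + 2.70·ey = (3.7863,0.7757)

3.79 0.78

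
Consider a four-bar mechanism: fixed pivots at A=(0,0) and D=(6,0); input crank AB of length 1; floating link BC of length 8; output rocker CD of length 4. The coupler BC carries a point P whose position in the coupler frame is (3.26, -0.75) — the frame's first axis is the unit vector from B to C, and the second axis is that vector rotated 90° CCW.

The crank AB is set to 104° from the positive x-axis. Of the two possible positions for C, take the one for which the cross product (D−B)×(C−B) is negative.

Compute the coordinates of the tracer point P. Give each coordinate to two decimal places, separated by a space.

A=(0,0), D=(6.00,0)
B = A + 1.00·(cos104°, sin104°) = (-0.2419, 0.9703)
|BD| = 6.3169
circle(B,8.00) ∩ circle(D,4.00): a=6.9578, h=3.9483
  candidates: C₊=(7.2398,3.8030) cross=24.941; C₋=(6.0268,-3.9999) cross=-24.941
  mode - wants cross < 0 → take C=(6.0268,-3.9999) (cross=-24.941)
ex = (C−B)/|BC| = (0.7836,-0.6213); ey = (0.6213,0.7836)
P = B + 3.26·ex + -0.75·ey = (1.8466,-1.6428)

1.85 -1.64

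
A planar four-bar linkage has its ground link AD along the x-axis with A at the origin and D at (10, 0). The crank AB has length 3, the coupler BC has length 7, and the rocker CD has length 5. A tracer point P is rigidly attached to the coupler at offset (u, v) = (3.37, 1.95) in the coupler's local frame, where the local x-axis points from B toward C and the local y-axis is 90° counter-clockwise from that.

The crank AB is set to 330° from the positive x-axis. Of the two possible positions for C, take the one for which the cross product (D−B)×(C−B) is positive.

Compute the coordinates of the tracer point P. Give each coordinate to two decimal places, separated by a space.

3.18 2.35

A=(0,0), D=(10.00,0)
B = A + 3.00·(cos330°, sin330°) = (2.5981, -1.5000)
|BD| = 7.5524
circle(B,7.00) ∩ circle(D,5.00): a=5.3651, h=4.4962
  candidates: C₊=(6.9633,3.9722) cross=33.957; C₋=(8.7493,-4.8410) cross=-33.957
  mode + wants cross > 0 → take C=(6.9633,3.9722) (cross=33.957)
ex = (C−B)/|BC| = (0.6236,0.7817); ey = (-0.7817,0.6236)
P = B + 3.37·ex + 1.95·ey = (3.1752,2.3505)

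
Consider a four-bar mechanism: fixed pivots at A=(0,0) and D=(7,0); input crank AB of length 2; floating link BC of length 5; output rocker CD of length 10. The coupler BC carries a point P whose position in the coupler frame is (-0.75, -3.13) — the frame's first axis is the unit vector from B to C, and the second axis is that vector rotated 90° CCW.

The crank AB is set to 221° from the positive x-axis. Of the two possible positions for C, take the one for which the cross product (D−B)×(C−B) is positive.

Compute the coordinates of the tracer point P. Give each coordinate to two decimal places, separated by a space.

1.70 -1.54

A=(0,0), D=(7.00,0)
B = A + 2.00·(cos221°, sin221°) = (-1.5094, -1.3121)
|BD| = 8.6100
circle(B,5.00) ∩ circle(D,10.00): a=-0.0504, h=4.9997
  candidates: C₊=(-2.3212,3.6215) cross=43.048; C₋=(-0.7973,-6.2611) cross=-43.048
  mode + wants cross > 0 → take C=(-2.3212,3.6215) (cross=43.048)
ex = (C−B)/|BC| = (-0.1624,0.9867); ey = (-0.9867,-0.1624)
P = B + -0.75·ex + -3.13·ey = (1.7008,-1.5440)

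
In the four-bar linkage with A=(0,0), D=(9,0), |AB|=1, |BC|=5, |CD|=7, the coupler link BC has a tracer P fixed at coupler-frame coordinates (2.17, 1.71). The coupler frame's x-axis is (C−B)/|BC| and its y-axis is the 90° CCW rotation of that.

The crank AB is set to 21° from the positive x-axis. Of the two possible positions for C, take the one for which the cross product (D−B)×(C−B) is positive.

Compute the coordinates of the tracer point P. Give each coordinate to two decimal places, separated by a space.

A=(0,0), D=(9.00,0)
B = A + 1.00·(cos21°, sin21°) = (0.9336, 0.3584)
|BD| = 8.0744
circle(B,5.00) ∩ circle(D,7.00): a=2.5510, h=4.3003
  candidates: C₊=(3.6729,4.5412) cross=34.722; C₋=(3.2912,-4.0509) cross=-34.722
  mode + wants cross > 0 → take C=(3.6729,4.5412) (cross=34.722)
ex = (C−B)/|BC| = (0.5479,0.8366); ey = (-0.8366,0.5479)
P = B + 2.17·ex + 1.71·ey = (0.6919,3.1106)

0.69 3.11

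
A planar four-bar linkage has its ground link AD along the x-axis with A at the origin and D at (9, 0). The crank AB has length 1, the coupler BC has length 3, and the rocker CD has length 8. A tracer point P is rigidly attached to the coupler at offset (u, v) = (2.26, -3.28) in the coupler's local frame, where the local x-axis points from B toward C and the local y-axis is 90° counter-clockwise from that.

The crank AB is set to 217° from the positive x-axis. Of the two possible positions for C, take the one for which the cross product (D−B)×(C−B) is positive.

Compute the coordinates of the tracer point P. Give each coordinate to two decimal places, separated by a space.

A=(0,0), D=(9.00,0)
B = A + 1.00·(cos217°, sin217°) = (-0.7986, -0.6018)
|BD| = 9.8171
circle(B,3.00) ∩ circle(D,8.00): a=2.1073, h=2.1352
  candidates: C₊=(1.1738,1.6586) cross=20.962; C₋=(1.4356,-2.6038) cross=-20.962
  mode + wants cross > 0 → take C=(1.1738,1.6586) (cross=20.962)
ex = (C−B)/|BC| = (0.6575,0.7535); ey = (-0.7535,0.6575)
P = B + 2.26·ex + -3.28·ey = (3.1587,-1.0555)

3.16 -1.06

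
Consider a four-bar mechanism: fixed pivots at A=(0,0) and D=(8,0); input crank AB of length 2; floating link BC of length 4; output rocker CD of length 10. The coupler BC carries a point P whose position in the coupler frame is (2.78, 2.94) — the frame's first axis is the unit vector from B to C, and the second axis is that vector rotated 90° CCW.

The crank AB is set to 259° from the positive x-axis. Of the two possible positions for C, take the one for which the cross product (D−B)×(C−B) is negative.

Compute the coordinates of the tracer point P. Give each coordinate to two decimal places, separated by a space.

2.79 -4.48

A=(0,0), D=(8.00,0)
B = A + 2.00·(cos259°, sin259°) = (-0.3816, -1.9633)
|BD| = 8.6085
circle(B,4.00) ∩ circle(D,10.00): a=-0.5747, h=3.9585
  candidates: C₊=(-1.8439,1.7599) cross=34.077; C₋=(-0.0384,-5.9485) cross=-34.077
  mode - wants cross < 0 → take C=(-0.0384,-5.9485) (cross=-34.077)
ex = (C−B)/|BC| = (0.0858,-0.9963); ey = (0.9963,0.0858)
P = B + 2.78·ex + 2.94·ey = (2.7861,-4.4807)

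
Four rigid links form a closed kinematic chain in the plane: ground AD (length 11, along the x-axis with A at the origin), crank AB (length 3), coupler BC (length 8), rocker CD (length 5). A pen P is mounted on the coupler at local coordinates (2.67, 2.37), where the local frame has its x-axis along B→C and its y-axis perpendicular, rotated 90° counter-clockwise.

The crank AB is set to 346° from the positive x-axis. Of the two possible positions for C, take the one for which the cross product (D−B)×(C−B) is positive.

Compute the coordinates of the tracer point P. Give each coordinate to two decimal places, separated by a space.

3.36 2.82

A=(0,0), D=(11.00,0)
B = A + 3.00·(cos346°, sin346°) = (2.9109, -0.7258)
|BD| = 8.1216
circle(B,8.00) ∩ circle(D,5.00): a=6.4618, h=4.7165
  candidates: C₊=(8.9254,4.5493) cross=38.305; C₋=(9.7683,-4.8459) cross=-38.305
  mode + wants cross > 0 → take C=(8.9254,4.5493) (cross=38.305)
ex = (C−B)/|BC| = (0.7518,0.6594); ey = (-0.6594,0.7518)
P = B + 2.67·ex + 2.37·ey = (3.3555,2.8166)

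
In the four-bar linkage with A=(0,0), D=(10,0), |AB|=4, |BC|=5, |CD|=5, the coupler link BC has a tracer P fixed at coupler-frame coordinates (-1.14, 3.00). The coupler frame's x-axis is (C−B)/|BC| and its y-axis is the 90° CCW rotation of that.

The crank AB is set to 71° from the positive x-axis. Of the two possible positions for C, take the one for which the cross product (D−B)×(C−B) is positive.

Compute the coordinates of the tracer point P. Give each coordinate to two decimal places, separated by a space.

A=(0,0), D=(10.00,0)
B = A + 4.00·(cos71°, sin71°) = (1.3023, 3.7821)
|BD| = 9.4844
circle(B,5.00) ∩ circle(D,5.00): a=4.7422, h=1.5847
  candidates: C₊=(6.2831,3.3443) cross=15.030; C₋=(5.0192,0.4378) cross=-15.030
  mode + wants cross > 0 → take C=(6.2831,3.3443) (cross=15.030)
ex = (C−B)/|BC| = (0.9962,-0.0876); ey = (0.0876,0.9962)
P = B + -1.14·ex + 3.00·ey = (0.4293,6.8704)

0.43 6.87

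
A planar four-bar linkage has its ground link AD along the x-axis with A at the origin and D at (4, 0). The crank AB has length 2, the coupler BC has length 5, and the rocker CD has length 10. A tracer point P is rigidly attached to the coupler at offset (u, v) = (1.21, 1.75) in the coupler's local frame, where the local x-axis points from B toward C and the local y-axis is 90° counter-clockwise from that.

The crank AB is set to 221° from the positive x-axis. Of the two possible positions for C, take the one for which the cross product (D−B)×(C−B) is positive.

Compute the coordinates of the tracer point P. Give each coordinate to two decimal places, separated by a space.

-3.39 -2.31

A=(0,0), D=(4.00,0)
B = A + 2.00·(cos221°, sin221°) = (-1.5094, -1.3121)
|BD| = 5.6635
circle(B,5.00) ∩ circle(D,10.00): a=-3.7896, h=3.2618
  candidates: C₊=(-5.9516,0.9829) cross=18.473; C₋=(-4.4402,-5.3631) cross=-18.473
  mode + wants cross > 0 → take C=(-5.9516,0.9829) (cross=18.473)
ex = (C−B)/|BC| = (-0.8884,0.4590); ey = (-0.4590,-0.8884)
P = B + 1.21·ex + 1.75·ey = (-3.3877,-2.3115)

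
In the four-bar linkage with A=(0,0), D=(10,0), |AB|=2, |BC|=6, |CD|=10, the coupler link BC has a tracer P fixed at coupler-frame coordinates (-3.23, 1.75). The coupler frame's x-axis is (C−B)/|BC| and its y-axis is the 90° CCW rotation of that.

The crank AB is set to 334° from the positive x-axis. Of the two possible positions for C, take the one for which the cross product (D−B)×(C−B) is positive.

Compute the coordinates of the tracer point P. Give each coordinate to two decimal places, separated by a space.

A=(0,0), D=(10.00,0)
B = A + 2.00·(cos334°, sin334°) = (1.7976, -0.8767)
|BD| = 8.2491
circle(B,6.00) ∩ circle(D,10.00): a=0.2454, h=5.9950
  candidates: C₊=(1.4044,5.1104) cross=49.453; C₋=(2.6787,-6.8117) cross=-49.453
  mode + wants cross > 0 → take C=(1.4044,5.1104) (cross=49.453)
ex = (C−B)/|BC| = (-0.0655,0.9979); ey = (-0.9979,-0.0655)
P = B + -3.23·ex + 1.75·ey = (0.2630,-4.2145)

0.26 -4.21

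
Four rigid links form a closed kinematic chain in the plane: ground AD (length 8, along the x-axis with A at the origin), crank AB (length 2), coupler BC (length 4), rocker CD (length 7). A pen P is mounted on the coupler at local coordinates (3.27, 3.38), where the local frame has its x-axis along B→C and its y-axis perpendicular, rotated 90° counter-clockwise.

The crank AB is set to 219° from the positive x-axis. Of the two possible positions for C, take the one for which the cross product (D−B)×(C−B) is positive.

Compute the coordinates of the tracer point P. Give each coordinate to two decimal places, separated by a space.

A=(0,0), D=(8.00,0)
B = A + 2.00·(cos219°, sin219°) = (-1.5543, -1.2586)
|BD| = 9.6368
circle(B,4.00) ∩ circle(D,7.00): a=3.1062, h=2.5202
  candidates: C₊=(1.1962,1.6456) cross=24.287; C₋=(1.8545,-3.3515) cross=-24.287
  mode + wants cross > 0 → take C=(1.1962,1.6456) (cross=24.287)
ex = (C−B)/|BC| = (0.6876,0.7261); ey = (-0.7261,0.6876)
P = B + 3.27·ex + 3.38·ey = (-1.7599,3.4398)

-1.76 3.44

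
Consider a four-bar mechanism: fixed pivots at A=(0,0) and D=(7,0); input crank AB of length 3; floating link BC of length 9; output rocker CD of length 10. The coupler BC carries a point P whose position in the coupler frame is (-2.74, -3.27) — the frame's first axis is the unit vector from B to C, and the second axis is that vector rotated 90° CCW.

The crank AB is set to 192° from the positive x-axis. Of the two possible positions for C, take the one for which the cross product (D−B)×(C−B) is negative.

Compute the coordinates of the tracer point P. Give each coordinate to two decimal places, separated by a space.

A=(0,0), D=(7.00,0)
B = A + 3.00·(cos192°, sin192°) = (-2.9344, -0.6237)
|BD| = 9.9540
circle(B,9.00) ∩ circle(D,10.00): a=4.0226, h=8.0510
  candidates: C₊=(0.5758,7.6635) cross=80.140; C₋=(1.5848,-8.4068) cross=-80.140
  mode - wants cross < 0 → take C=(1.5848,-8.4068) (cross=-80.140)
ex = (C−B)/|BC| = (0.5021,-0.8648); ey = (0.8648,0.5021)
P = B + -2.74·ex + -3.27·ey = (-7.1382,0.1038)

-7.14 0.10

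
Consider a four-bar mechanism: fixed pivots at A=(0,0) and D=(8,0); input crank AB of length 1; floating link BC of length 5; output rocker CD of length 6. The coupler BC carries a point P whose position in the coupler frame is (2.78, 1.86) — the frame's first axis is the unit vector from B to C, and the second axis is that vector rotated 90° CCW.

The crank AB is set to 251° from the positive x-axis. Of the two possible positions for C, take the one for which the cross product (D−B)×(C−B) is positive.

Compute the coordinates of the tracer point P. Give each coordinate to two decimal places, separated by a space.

-0.05 2.39

A=(0,0), D=(8.00,0)
B = A + 1.00·(cos251°, sin251°) = (-0.3256, -0.9455)
|BD| = 8.3791
circle(B,5.00) ∩ circle(D,6.00): a=3.5331, h=3.5379
  candidates: C₊=(2.7858,2.9685) cross=29.645; C₋=(3.5842,-4.0622) cross=-29.645
  mode + wants cross > 0 → take C=(2.7858,2.9685) (cross=29.645)
ex = (C−B)/|BC| = (0.6223,0.7828); ey = (-0.7828,0.6223)
P = B + 2.78·ex + 1.86·ey = (-0.0517,2.3881)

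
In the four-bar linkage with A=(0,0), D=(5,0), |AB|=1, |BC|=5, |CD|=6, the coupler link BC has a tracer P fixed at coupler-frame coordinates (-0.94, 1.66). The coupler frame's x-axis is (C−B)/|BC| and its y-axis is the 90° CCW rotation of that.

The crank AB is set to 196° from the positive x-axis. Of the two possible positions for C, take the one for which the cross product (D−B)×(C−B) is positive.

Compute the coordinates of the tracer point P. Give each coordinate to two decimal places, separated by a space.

-2.85 -0.53

A=(0,0), D=(5.00,0)
B = A + 1.00·(cos196°, sin196°) = (-0.9613, -0.2756)
|BD| = 5.9676
circle(B,5.00) ∩ circle(D,6.00): a=2.0622, h=4.5549
  candidates: C₊=(0.8883,4.3697) cross=27.182; C₋=(1.3091,-4.7305) cross=-27.182
  mode + wants cross > 0 → take C=(0.8883,4.3697) (cross=27.182)
ex = (C−B)/|BC| = (0.3699,0.9291); ey = (-0.9291,0.3699)
P = B + -0.94·ex + 1.66·ey = (-2.8512,-0.5349)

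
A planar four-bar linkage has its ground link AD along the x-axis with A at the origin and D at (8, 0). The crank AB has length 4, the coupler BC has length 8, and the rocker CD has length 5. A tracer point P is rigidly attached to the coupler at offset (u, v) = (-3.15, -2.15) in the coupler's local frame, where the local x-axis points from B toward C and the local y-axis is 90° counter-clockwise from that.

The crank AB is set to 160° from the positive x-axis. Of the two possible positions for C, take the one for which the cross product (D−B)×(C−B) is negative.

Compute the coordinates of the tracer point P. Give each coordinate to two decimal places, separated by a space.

A=(0,0), D=(8.00,0)
B = A + 4.00·(cos160°, sin160°) = (-3.7588, 1.3681)
|BD| = 11.8381
circle(B,8.00) ∩ circle(D,5.00): a=7.5663, h=2.5984
  candidates: C₊=(4.0571,3.0746) cross=30.760; C₋=(3.4565,-2.0873) cross=-30.760
  mode - wants cross < 0 → take C=(3.4565,-2.0873) (cross=-30.760)
ex = (C−B)/|BC| = (0.9019,-0.4319); ey = (0.4319,0.9019)
P = B + -3.15·ex + -2.15·ey = (-7.5284,0.7895)

-7.53 0.79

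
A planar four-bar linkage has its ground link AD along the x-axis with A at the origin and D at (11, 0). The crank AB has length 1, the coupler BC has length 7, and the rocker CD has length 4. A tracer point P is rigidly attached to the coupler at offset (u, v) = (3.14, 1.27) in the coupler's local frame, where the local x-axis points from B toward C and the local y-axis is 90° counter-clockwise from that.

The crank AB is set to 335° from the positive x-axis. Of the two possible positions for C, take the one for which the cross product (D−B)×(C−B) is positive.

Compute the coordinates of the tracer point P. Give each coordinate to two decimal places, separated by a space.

A=(0,0), D=(11.00,0)
B = A + 1.00·(cos335°, sin335°) = (0.9063, -0.4226)
|BD| = 10.1025
circle(B,7.00) ∩ circle(D,4.00): a=6.6845, h=2.0778
  candidates: C₊=(7.4981,1.9330) cross=20.991; C₋=(7.6719,-2.2189) cross=-20.991
  mode + wants cross > 0 → take C=(7.4981,1.9330) (cross=20.991)
ex = (C−B)/|BC| = (0.9417,0.3365); ey = (-0.3365,0.9417)
P = B + 3.14·ex + 1.27·ey = (3.4358,1.8300)

3.44 1.83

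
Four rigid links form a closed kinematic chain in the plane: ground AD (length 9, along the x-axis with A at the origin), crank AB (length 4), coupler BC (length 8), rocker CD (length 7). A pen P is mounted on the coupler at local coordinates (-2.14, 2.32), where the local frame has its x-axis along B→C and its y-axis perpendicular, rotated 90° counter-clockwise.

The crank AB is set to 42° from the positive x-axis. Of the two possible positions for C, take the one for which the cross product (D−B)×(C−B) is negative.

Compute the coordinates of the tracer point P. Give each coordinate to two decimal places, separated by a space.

4.90 5.18

A=(0,0), D=(9.00,0)
B = A + 4.00·(cos42°, sin42°) = (2.9726, 2.6765)
|BD| = 6.5950
circle(B,8.00) ∩ circle(D,7.00): a=4.4347, h=6.6583
  candidates: C₊=(9.7279,6.9621) cross=43.911; C₋=(4.3234,-5.2086) cross=-43.911
  mode - wants cross < 0 → take C=(4.3234,-5.2086) (cross=-43.911)
ex = (C−B)/|BC| = (0.1689,-0.9856); ey = (0.9856,0.1689)
P = B + -2.14·ex + 2.32·ey = (4.8979,5.1775)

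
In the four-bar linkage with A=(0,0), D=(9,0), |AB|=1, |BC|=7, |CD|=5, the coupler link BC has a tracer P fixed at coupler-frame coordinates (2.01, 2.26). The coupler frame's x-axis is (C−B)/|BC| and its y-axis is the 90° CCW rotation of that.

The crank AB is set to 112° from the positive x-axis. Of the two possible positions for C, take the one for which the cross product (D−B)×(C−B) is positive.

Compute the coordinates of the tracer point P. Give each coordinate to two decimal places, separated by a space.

A=(0,0), D=(9.00,0)
B = A + 1.00·(cos112°, sin112°) = (-0.3746, 0.9272)
|BD| = 9.4203
circle(B,7.00) ∩ circle(D,5.00): a=5.9840, h=3.6320
  candidates: C₊=(5.9378,3.9526) cross=34.215; C₋=(5.2229,-3.2762) cross=-34.215
  mode + wants cross > 0 → take C=(5.9378,3.9526) (cross=34.215)
ex = (C−B)/|BC| = (0.9018,0.4322); ey = (-0.4322,0.9018)
P = B + 2.01·ex + 2.26·ey = (0.4612,3.8339)

0.46 3.83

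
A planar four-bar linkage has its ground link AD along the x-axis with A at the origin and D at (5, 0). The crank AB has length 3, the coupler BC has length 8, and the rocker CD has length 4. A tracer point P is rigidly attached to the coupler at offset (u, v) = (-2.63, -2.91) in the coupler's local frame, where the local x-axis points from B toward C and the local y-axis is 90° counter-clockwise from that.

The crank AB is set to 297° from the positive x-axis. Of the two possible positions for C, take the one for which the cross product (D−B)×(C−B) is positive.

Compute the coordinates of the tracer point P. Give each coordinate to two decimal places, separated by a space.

2.24 -6.49

A=(0,0), D=(5.00,0)
B = A + 3.00·(cos297°, sin297°) = (1.3620, -2.6730)
|BD| = 4.5145
circle(B,8.00) ∩ circle(D,4.00): a=7.5735, h=2.5773
  candidates: C₊=(5.9392,3.8882) cross=11.635; C₋=(8.9912,-0.2657) cross=-11.635
  mode + wants cross > 0 → take C=(5.9392,3.8882) (cross=11.635)
ex = (C−B)/|BC| = (0.5721,0.8202); ey = (-0.8202,0.5721)
P = B + -2.63·ex + -2.91·ey = (2.2439,-6.4950)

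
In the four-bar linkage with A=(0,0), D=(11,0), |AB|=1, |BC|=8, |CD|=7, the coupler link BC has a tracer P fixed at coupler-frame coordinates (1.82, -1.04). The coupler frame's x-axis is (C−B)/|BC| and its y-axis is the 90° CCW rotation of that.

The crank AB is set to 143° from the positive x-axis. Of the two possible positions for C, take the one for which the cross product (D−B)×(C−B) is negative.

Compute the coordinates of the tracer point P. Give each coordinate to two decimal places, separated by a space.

-0.01 -1.34

A=(0,0), D=(11.00,0)
B = A + 1.00·(cos143°, sin143°) = (-0.7986, 0.6018)
|BD| = 11.8140
circle(B,8.00) ∩ circle(D,7.00): a=6.5418, h=4.6048
  candidates: C₊=(5.9693,4.8674) cross=54.401; C₋=(5.5001,-4.3303) cross=-54.401
  mode - wants cross < 0 → take C=(5.5001,-4.3303) (cross=-54.401)
ex = (C−B)/|BC| = (0.7873,-0.6165); ey = (0.6165,0.7873)
P = B + 1.82·ex + -1.04·ey = (-0.0068,-1.3391)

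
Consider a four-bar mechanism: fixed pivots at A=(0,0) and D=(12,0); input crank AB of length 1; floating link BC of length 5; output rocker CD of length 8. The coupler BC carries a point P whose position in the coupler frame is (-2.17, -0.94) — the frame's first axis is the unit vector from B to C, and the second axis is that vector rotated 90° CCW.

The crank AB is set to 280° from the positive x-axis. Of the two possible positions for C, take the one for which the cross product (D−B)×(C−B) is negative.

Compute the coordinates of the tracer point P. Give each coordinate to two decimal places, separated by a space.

-2.19 -0.87

A=(0,0), D=(12.00,0)
B = A + 1.00·(cos280°, sin280°) = (0.1736, -0.9848)
|BD| = 11.8673
circle(B,5.00) ∩ circle(D,8.00): a=4.2905, h=2.5675
  candidates: C₊=(4.2363,1.9298) cross=30.469; C₋=(4.6624,-3.1874) cross=-30.469
  mode - wants cross < 0 → take C=(4.6624,-3.1874) (cross=-30.469)
ex = (C−B)/|BC| = (0.8977,-0.4405); ey = (0.4405,0.8977)
P = B + -2.17·ex + -0.94·ey = (-2.1885,-0.8728)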